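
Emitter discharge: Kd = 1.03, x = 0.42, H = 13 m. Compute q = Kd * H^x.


q = Kd * H^x = 1.03 * 13^0.42 = 1.03 * 2.936677

3.0248 L/h


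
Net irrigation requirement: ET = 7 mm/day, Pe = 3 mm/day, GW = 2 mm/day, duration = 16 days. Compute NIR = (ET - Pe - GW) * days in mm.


Daily deficit = ET - Pe - GW = 7 - 3 - 2 = 2 mm/day
NIR = 2 * 16 = 32 mm

32.0000 mm


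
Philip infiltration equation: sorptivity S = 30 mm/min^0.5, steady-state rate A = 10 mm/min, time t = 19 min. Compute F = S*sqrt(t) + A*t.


F = S*sqrt(t) + A*t
F = 30*sqrt(19) + 10*19
F = 30*4.358899 + 190

320.7670 mm


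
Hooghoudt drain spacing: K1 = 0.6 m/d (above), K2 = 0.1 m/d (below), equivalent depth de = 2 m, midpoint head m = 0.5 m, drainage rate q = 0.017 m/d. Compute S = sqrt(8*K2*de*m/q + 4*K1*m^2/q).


S^2 = 8*K2*de*m/q + 4*K1*m^2/q
S^2 = 8*0.1*2*0.5/0.017 + 4*0.6*0.5^2/0.017
S = sqrt(82.3529)

9.0748 m


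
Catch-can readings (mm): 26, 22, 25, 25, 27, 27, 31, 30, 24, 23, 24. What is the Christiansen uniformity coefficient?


mean = 25.818182 mm
MAD = 2.165289 mm
CU = (1 - 2.165289/25.818182)*100

91.6133 %


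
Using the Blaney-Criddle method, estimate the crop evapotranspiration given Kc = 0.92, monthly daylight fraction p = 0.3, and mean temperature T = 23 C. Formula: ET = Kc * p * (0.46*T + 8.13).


ET = Kc * p * (0.46*T + 8.13)
ET = 0.92 * 0.3 * (0.46*23 + 8.13)
ET = 0.92 * 0.3 * 18.7100

5.1640 mm/day


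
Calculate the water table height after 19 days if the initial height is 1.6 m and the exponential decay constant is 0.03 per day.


m = m0 * exp(-k*t)
m = 1.6 * exp(-0.03 * 19)
m = 1.6 * exp(-0.5700)

0.9048 m


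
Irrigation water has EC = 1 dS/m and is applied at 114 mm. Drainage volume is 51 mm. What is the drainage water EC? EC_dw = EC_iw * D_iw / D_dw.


EC_dw = EC_iw * D_iw / D_dw
EC_dw = 1 * 114 / 51
EC_dw = 114 / 51

2.2353 dS/m


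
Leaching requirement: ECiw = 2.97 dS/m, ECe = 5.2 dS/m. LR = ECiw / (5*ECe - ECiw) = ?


LR = ECiw / (5*ECe - ECiw)
LR = 2.97 / (5*5.2 - 2.97)
LR = 2.97 / 23.0300

0.1290


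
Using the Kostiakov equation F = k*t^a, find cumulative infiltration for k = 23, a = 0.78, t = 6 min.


F = k * t^a = 23 * 6^0.78
F = 23 * 4.045367

93.0434 mm


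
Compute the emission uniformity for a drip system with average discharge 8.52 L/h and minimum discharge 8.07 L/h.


EU = (q_min/q_avg)*100 = (8.07/8.52)*100 = 94.7183%

94.7183 %


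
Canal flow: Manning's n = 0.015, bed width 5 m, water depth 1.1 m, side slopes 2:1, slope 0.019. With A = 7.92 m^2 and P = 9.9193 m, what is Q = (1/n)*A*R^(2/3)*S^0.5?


R = A/P = 7.92/9.9193 = 0.798443
Q = (1/0.015) * 7.92 * 0.798443^(2/3) * 0.019^0.5

62.6383 m^3/s


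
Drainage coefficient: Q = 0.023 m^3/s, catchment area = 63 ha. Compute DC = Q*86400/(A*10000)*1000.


DC = Q * 86400 / (A * 10000) * 1000
DC = 0.023 * 86400 / (63 * 10000) * 1000
DC = 1987200.0000 / 630000

3.1543 mm/day


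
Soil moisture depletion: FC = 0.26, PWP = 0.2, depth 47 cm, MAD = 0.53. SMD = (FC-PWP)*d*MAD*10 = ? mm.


SMD = (FC - PWP) * d * MAD * 10
SMD = (0.26 - 0.2) * 47 * 0.53 * 10
SMD = 0.0600 * 47 * 0.53 * 10

14.9460 mm


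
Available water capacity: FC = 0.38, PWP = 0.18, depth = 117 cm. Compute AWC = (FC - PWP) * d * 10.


AWC = (FC - PWP) * d * 10
AWC = (0.38 - 0.18) * 117 * 10
AWC = 0.2000 * 117 * 10

234.0000 mm


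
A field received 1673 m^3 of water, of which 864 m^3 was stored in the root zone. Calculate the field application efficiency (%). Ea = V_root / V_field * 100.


Ea = V_root / V_field * 100 = 864 / 1673 * 100 = 51.6438%

51.6438 %


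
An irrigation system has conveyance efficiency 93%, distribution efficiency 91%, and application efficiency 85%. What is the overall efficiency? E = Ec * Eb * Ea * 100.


Ec = 0.93, Eb = 0.91, Ea = 0.85
E = 0.93 * 0.91 * 0.85 * 100 = 71.9355%

71.9355 %


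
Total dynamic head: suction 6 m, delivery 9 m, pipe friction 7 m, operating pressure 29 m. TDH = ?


TDH = Hs + Hd + hf + Hp = 6 + 9 + 7 + 29 = 51

51 m


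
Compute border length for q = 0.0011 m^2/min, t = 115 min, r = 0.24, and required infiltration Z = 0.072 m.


L = q*t/((1+r)*Z)
L = 0.0011*115/((1+0.24)*0.072)
L = 0.1265/0.08928

1.4169 m


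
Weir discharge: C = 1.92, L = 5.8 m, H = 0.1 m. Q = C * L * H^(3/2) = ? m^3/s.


Q = C * L * H^(3/2) = 1.92 * 5.8 * 0.1^1.5 = 1.92 * 5.8 * 0.031623

0.3522 m^3/s


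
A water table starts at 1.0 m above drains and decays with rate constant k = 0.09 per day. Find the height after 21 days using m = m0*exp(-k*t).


m = m0 * exp(-k*t)
m = 1.0 * exp(-0.09 * 21)
m = 1.0 * exp(-1.8900)

0.1511 m


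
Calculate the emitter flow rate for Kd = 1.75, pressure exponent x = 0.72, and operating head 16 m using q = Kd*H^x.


q = Kd * H^x = 1.75 * 16^0.72 = 1.75 * 7.361501

12.8826 L/h


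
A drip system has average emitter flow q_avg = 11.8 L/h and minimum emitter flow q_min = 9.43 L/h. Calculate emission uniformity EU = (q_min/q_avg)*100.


EU = (q_min/q_avg)*100 = (9.43/11.8)*100 = 79.9153%

79.9153 %


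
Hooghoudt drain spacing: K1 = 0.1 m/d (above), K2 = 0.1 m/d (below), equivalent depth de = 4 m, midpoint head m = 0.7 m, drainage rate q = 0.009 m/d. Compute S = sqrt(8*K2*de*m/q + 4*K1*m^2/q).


S^2 = 8*K2*de*m/q + 4*K1*m^2/q
S^2 = 8*0.1*4*0.7/0.009 + 4*0.1*0.7^2/0.009
S = sqrt(270.6667)

16.4520 m


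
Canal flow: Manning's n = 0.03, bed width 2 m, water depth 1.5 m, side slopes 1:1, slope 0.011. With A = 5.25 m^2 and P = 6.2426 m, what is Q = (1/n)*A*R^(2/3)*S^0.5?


R = A/P = 5.25/6.2426 = 0.840996
Q = (1/0.03) * 5.25 * 0.840996^(2/3) * 0.011^0.5

16.3530 m^3/s


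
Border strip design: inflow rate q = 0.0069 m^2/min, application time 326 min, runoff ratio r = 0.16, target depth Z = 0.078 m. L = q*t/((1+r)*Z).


L = q*t/((1+r)*Z)
L = 0.0069*326/((1+0.16)*0.078)
L = 2.2494/0.09048

24.8607 m


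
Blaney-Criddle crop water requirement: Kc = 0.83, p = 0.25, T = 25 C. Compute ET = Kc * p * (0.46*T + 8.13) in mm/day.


ET = Kc * p * (0.46*T + 8.13)
ET = 0.83 * 0.25 * (0.46*25 + 8.13)
ET = 0.83 * 0.25 * 19.6300

4.0732 mm/day


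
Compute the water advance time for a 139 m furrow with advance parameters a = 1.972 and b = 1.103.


t = (L/a)^(1/b)
t = (139/1.972)^(1/1.103)
t = 70.486815^(1/1.103)

47.3727 min


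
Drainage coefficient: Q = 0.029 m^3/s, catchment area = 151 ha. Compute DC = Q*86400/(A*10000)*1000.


DC = Q * 86400 / (A * 10000) * 1000
DC = 0.029 * 86400 / (151 * 10000) * 1000
DC = 2505600.0000 / 1510000

1.6593 mm/day


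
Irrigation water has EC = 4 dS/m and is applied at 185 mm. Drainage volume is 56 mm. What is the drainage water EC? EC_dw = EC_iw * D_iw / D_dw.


EC_dw = EC_iw * D_iw / D_dw
EC_dw = 4 * 185 / 56
EC_dw = 740 / 56

13.2143 dS/m


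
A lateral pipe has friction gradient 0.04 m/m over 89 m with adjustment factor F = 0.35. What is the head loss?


hf = J * L * F = 0.04 * 89 * 0.35 = 1.2460 m

1.2460 m


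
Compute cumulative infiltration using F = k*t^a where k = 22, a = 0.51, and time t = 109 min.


F = k * t^a = 22 * 109^0.51
F = 22 * 10.941768

240.7189 mm


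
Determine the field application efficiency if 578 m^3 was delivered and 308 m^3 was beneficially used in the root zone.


Ea = V_root / V_field * 100 = 308 / 578 * 100 = 53.2872%

53.2872 %


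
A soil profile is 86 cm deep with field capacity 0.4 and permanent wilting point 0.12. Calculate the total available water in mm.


AWC = (FC - PWP) * d * 10
AWC = (0.4 - 0.12) * 86 * 10
AWC = 0.2800 * 86 * 10

240.8000 mm


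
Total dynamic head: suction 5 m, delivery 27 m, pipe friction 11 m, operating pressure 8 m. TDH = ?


TDH = Hs + Hd + hf + Hp = 5 + 27 + 11 + 8 = 51

51 m


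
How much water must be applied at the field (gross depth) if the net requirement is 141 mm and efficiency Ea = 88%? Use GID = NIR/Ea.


Ea = 88% = 0.88
GID = NIR / Ea = 141 / 0.88 = 160.2273 mm

160.2273 mm


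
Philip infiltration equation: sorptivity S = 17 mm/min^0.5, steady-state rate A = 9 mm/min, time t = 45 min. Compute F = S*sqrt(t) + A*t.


F = S*sqrt(t) + A*t
F = 17*sqrt(45) + 9*45
F = 17*6.708204 + 405

519.0395 mm


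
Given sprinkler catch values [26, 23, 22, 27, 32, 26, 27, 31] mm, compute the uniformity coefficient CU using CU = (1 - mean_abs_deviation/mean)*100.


mean = 26.750000 mm
MAD = 2.500000 mm
CU = (1 - 2.500000/26.750000)*100

90.6542 %


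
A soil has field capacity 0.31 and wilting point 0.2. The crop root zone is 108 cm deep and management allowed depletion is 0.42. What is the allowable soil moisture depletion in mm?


SMD = (FC - PWP) * d * MAD * 10
SMD = (0.31 - 0.2) * 108 * 0.42 * 10
SMD = 0.1100 * 108 * 0.42 * 10

49.8960 mm


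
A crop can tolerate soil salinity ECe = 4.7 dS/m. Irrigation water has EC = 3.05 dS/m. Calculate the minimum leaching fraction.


LR = ECiw / (5*ECe - ECiw)
LR = 3.05 / (5*4.7 - 3.05)
LR = 3.05 / 20.4500

0.1491


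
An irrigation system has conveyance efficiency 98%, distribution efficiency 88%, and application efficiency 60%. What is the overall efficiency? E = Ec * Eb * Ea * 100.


Ec = 0.98, Eb = 0.88, Ea = 0.6
E = 0.98 * 0.88 * 0.6 * 100 = 51.7440%

51.7440 %


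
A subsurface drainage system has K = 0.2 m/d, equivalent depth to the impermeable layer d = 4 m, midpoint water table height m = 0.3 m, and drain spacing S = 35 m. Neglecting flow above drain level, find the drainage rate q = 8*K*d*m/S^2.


q = 8*K*d*m/S^2
q = 8*0.2*4*0.3/35^2
q = 1.9200 / 1225

0.0016 m/d


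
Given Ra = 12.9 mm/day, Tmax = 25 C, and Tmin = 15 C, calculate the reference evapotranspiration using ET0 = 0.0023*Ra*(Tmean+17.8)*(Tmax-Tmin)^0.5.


Tmean = (Tmax + Tmin)/2 = (25 + 15)/2 = 20.0
ET0 = 0.0023 * 12.9 * (20.0 + 17.8) * sqrt(25 - 15)
ET0 = 0.0023 * 12.9 * 37.8 * 3.162278

3.5466 mm/day


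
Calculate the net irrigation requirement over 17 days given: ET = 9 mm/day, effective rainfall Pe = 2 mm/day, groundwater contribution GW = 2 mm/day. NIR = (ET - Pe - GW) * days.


Daily deficit = ET - Pe - GW = 9 - 2 - 2 = 5 mm/day
NIR = 5 * 17 = 85 mm

85.0000 mm


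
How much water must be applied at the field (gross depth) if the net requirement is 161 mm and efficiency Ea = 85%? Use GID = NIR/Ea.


Ea = 85% = 0.85
GID = NIR / Ea = 161 / 0.85 = 189.4118 mm

189.4118 mm


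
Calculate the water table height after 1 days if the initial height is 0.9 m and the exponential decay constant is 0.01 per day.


m = m0 * exp(-k*t)
m = 0.9 * exp(-0.01 * 1)
m = 0.9 * exp(-0.0100)

0.8910 m


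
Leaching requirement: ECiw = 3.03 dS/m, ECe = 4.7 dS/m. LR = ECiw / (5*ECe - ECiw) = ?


LR = ECiw / (5*ECe - ECiw)
LR = 3.03 / (5*4.7 - 3.03)
LR = 3.03 / 20.4700

0.1480


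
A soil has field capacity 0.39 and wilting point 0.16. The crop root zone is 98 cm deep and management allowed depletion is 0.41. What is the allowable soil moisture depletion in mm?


SMD = (FC - PWP) * d * MAD * 10
SMD = (0.39 - 0.16) * 98 * 0.41 * 10
SMD = 0.2300 * 98 * 0.41 * 10

92.4140 mm


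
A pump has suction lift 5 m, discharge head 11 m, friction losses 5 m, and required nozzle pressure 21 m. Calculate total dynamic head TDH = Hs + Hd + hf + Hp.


TDH = Hs + Hd + hf + Hp = 5 + 11 + 5 + 21 = 42

42 m


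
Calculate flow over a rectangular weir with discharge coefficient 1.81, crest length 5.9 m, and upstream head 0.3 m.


Q = C * L * H^(3/2) = 1.81 * 5.9 * 0.3^1.5 = 1.81 * 5.9 * 0.164317

1.7547 m^3/s


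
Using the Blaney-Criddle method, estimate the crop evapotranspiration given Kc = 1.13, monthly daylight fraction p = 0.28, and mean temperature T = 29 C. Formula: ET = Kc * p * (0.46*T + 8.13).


ET = Kc * p * (0.46*T + 8.13)
ET = 1.13 * 0.28 * (0.46*29 + 8.13)
ET = 1.13 * 0.28 * 21.4700

6.7931 mm/day


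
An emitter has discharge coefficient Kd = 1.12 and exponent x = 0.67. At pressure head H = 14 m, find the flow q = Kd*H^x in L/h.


q = Kd * H^x = 1.12 * 14^0.67 = 1.12 * 5.860110

6.5633 L/h


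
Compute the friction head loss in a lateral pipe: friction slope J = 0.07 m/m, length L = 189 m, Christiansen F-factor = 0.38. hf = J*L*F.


hf = J * L * F = 0.07 * 189 * 0.38 = 5.0274 m

5.0274 m


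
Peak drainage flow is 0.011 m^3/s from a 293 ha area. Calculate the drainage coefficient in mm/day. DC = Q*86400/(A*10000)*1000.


DC = Q * 86400 / (A * 10000) * 1000
DC = 0.011 * 86400 / (293 * 10000) * 1000
DC = 950400.0000 / 2930000

0.3244 mm/day


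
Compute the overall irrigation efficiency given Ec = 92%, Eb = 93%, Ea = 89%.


Ec = 0.92, Eb = 0.93, Ea = 0.89
E = 0.92 * 0.93 * 0.89 * 100 = 76.1484%

76.1484 %


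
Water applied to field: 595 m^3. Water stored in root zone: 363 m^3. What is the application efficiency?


Ea = V_root / V_field * 100 = 363 / 595 * 100 = 61.0084%

61.0084 %


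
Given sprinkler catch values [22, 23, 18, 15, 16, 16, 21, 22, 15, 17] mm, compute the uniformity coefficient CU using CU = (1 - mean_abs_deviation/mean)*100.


mean = 18.500000 mm
MAD = 2.800000 mm
CU = (1 - 2.800000/18.500000)*100

84.8649 %


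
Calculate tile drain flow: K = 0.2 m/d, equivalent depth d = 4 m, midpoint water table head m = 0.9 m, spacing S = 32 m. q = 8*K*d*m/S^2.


q = 8*K*d*m/S^2
q = 8*0.2*4*0.9/32^2
q = 5.7600 / 1024

0.0056 m/d


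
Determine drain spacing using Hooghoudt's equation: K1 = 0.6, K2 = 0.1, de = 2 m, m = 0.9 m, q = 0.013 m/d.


S^2 = 8*K2*de*m/q + 4*K1*m^2/q
S^2 = 8*0.1*2*0.9/0.013 + 4*0.6*0.9^2/0.013
S = sqrt(260.3077)

16.1341 m


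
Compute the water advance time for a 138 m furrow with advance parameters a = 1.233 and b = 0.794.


t = (L/a)^(1/b)
t = (138/1.233)^(1/0.794)
t = 111.922141^(1/0.794)

380.6263 min


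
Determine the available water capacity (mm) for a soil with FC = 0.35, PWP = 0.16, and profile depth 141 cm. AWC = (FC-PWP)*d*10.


AWC = (FC - PWP) * d * 10
AWC = (0.35 - 0.16) * 141 * 10
AWC = 0.1900 * 141 * 10

267.9000 mm


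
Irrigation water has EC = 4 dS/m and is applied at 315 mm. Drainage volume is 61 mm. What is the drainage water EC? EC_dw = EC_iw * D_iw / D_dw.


EC_dw = EC_iw * D_iw / D_dw
EC_dw = 4 * 315 / 61
EC_dw = 1260 / 61

20.6557 dS/m


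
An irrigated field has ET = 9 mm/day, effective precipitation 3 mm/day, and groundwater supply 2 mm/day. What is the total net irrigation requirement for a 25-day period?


Daily deficit = ET - Pe - GW = 9 - 3 - 2 = 4 mm/day
NIR = 4 * 25 = 100 mm

100.0000 mm


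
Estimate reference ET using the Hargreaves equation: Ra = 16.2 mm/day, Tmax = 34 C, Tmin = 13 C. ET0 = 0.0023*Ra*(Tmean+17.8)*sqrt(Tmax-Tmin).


Tmean = (Tmax + Tmin)/2 = (34 + 13)/2 = 23.5
ET0 = 0.0023 * 16.2 * (23.5 + 17.8) * sqrt(34 - 13)
ET0 = 0.0023 * 16.2 * 41.3 * 4.582576

7.0518 mm/day


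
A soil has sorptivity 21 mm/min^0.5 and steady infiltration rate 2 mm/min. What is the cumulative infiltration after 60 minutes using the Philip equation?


F = S*sqrt(t) + A*t
F = 21*sqrt(60) + 2*60
F = 21*7.745967 + 120

282.6653 mm


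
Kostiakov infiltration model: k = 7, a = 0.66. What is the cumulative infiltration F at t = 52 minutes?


F = k * t^a = 7 * 52^0.66
F = 7 * 13.569449

94.9861 mm


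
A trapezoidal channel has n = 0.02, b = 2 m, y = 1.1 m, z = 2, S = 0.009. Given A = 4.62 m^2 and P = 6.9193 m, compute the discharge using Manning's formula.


R = A/P = 4.62/6.9193 = 0.667698
Q = (1/0.02) * 4.62 * 0.667698^(2/3) * 0.009^0.5

16.7412 m^3/s


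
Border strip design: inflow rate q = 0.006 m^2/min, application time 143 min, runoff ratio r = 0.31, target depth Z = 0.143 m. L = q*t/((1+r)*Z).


L = q*t/((1+r)*Z)
L = 0.006*143/((1+0.31)*0.143)
L = 0.858/0.18733

4.5802 m


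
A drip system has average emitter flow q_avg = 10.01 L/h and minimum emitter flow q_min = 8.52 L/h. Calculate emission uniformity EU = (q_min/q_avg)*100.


EU = (q_min/q_avg)*100 = (8.52/10.01)*100 = 85.1149%

85.1149 %


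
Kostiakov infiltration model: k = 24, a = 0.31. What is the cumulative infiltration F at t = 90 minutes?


F = k * t^a = 24 * 90^0.31
F = 24 * 4.034737

96.8337 mm


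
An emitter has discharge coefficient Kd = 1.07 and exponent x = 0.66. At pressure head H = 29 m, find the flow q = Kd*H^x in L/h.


q = Kd * H^x = 1.07 * 29^0.66 = 1.07 * 9.229596

9.8757 L/h


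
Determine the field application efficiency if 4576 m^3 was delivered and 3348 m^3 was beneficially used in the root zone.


Ea = V_root / V_field * 100 = 3348 / 4576 * 100 = 73.1643%

73.1643 %


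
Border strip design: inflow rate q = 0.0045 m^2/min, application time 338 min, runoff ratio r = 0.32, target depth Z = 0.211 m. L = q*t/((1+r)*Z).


L = q*t/((1+r)*Z)
L = 0.0045*338/((1+0.32)*0.211)
L = 1.521/0.27852

5.4610 m


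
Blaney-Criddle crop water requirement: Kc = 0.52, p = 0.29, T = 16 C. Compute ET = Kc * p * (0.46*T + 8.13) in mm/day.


ET = Kc * p * (0.46*T + 8.13)
ET = 0.52 * 0.29 * (0.46*16 + 8.13)
ET = 0.52 * 0.29 * 15.4900

2.3359 mm/day


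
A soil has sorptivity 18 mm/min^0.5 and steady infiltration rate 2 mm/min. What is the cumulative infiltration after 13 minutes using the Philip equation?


F = S*sqrt(t) + A*t
F = 18*sqrt(13) + 2*13
F = 18*3.605551 + 26

90.8999 mm


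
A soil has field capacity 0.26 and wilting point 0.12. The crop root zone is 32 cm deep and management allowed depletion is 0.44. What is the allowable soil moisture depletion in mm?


SMD = (FC - PWP) * d * MAD * 10
SMD = (0.26 - 0.12) * 32 * 0.44 * 10
SMD = 0.1400 * 32 * 0.44 * 10

19.7120 mm


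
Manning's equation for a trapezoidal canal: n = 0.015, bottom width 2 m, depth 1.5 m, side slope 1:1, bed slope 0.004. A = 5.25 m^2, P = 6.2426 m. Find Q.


R = A/P = 5.25/6.2426 = 0.840996
Q = (1/0.015) * 5.25 * 0.840996^(2/3) * 0.004^0.5

19.7224 m^3/s


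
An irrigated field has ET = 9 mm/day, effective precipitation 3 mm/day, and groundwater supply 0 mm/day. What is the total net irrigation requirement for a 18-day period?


Daily deficit = ET - Pe - GW = 9 - 3 - 0 = 6 mm/day
NIR = 6 * 18 = 108 mm

108.0000 mm


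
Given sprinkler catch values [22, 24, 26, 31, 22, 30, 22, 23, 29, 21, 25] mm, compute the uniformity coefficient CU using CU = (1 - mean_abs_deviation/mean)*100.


mean = 25.000000 mm
MAD = 2.909091 mm
CU = (1 - 2.909091/25.000000)*100

88.3636 %


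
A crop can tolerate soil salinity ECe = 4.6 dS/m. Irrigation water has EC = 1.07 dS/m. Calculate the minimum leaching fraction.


LR = ECiw / (5*ECe - ECiw)
LR = 1.07 / (5*4.6 - 1.07)
LR = 1.07 / 21.9300

0.0488


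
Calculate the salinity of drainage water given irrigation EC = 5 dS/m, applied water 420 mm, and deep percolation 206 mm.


EC_dw = EC_iw * D_iw / D_dw
EC_dw = 5 * 420 / 206
EC_dw = 2100 / 206

10.1942 dS/m


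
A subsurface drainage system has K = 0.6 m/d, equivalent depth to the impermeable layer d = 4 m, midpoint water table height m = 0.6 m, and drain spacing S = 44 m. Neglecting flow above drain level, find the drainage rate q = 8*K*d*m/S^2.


q = 8*K*d*m/S^2
q = 8*0.6*4*0.6/44^2
q = 11.5200 / 1936

0.0060 m/d


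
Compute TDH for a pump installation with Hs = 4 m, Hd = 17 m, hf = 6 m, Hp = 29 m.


TDH = Hs + Hd + hf + Hp = 4 + 17 + 6 + 29 = 56

56 m


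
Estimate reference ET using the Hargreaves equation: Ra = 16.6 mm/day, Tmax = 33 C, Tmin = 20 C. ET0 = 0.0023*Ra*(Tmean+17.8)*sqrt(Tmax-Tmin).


Tmean = (Tmax + Tmin)/2 = (33 + 20)/2 = 26.5
ET0 = 0.0023 * 16.6 * (26.5 + 17.8) * sqrt(33 - 20)
ET0 = 0.0023 * 16.6 * 44.3 * 3.605551

6.0983 mm/day


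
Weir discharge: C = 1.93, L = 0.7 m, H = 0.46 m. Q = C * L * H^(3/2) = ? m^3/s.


Q = C * L * H^(3/2) = 1.93 * 0.7 * 0.46^1.5 = 1.93 * 0.7 * 0.311987

0.4215 m^3/s


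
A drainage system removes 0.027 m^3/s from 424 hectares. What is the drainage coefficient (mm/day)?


DC = Q * 86400 / (A * 10000) * 1000
DC = 0.027 * 86400 / (424 * 10000) * 1000
DC = 2332800.0000 / 4240000

0.5502 mm/day


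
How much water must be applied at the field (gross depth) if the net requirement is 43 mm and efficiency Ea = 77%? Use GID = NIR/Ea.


Ea = 77% = 0.77
GID = NIR / Ea = 43 / 0.77 = 55.8442 mm

55.8442 mm


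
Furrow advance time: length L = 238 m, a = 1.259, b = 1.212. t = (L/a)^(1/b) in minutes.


t = (L/a)^(1/b)
t = (238/1.259)^(1/1.212)
t = 189.038920^(1/1.212)

75.5688 min


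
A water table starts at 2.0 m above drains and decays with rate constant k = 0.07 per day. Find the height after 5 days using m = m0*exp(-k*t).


m = m0 * exp(-k*t)
m = 2.0 * exp(-0.07 * 5)
m = 2.0 * exp(-0.3500)

1.4094 m


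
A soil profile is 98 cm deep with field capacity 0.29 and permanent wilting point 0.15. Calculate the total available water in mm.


AWC = (FC - PWP) * d * 10
AWC = (0.29 - 0.15) * 98 * 10
AWC = 0.1400 * 98 * 10

137.2000 mm


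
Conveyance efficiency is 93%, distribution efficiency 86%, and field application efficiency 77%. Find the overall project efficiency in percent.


Ec = 0.93, Eb = 0.86, Ea = 0.77
E = 0.93 * 0.86 * 0.77 * 100 = 61.5846%

61.5846 %


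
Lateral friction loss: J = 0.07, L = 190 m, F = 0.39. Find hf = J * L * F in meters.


hf = J * L * F = 0.07 * 190 * 0.39 = 5.1870 m

5.1870 m


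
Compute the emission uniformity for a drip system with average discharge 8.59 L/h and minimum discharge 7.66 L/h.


EU = (q_min/q_avg)*100 = (7.66/8.59)*100 = 89.1735%

89.1735 %


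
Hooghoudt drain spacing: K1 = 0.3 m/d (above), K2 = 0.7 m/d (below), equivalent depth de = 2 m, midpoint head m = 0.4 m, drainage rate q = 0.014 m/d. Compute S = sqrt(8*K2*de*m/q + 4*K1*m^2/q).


S^2 = 8*K2*de*m/q + 4*K1*m^2/q
S^2 = 8*0.7*2*0.4/0.014 + 4*0.3*0.4^2/0.014
S = sqrt(333.7143)

18.2678 m


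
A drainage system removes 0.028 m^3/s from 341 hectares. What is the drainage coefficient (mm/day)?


DC = Q * 86400 / (A * 10000) * 1000
DC = 0.028 * 86400 / (341 * 10000) * 1000
DC = 2419200.0000 / 3410000

0.7094 mm/day


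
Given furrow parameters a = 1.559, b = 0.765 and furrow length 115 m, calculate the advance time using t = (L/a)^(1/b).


t = (L/a)^(1/b)
t = (115/1.559)^(1/0.765)
t = 73.765234^(1/0.765)

276.4625 min


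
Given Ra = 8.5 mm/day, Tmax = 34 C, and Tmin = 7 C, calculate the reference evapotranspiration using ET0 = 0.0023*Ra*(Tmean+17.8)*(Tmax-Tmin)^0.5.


Tmean = (Tmax + Tmin)/2 = (34 + 7)/2 = 20.5
ET0 = 0.0023 * 8.5 * (20.5 + 17.8) * sqrt(34 - 7)
ET0 = 0.0023 * 8.5 * 38.3 * 5.196152

3.8907 mm/day


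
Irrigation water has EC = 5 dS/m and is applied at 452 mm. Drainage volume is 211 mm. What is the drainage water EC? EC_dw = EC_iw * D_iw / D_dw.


EC_dw = EC_iw * D_iw / D_dw
EC_dw = 5 * 452 / 211
EC_dw = 2260 / 211

10.7109 dS/m


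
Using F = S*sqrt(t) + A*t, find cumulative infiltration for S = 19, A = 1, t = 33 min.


F = S*sqrt(t) + A*t
F = 19*sqrt(33) + 1*33
F = 19*5.744563 + 33

142.1467 mm


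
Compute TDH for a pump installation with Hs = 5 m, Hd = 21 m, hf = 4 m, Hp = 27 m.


TDH = Hs + Hd + hf + Hp = 5 + 21 + 4 + 27 = 57

57 m


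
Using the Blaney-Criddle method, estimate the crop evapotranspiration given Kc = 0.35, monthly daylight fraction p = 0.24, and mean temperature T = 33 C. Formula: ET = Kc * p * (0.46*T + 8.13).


ET = Kc * p * (0.46*T + 8.13)
ET = 0.35 * 0.24 * (0.46*33 + 8.13)
ET = 0.35 * 0.24 * 23.3100

1.9580 mm/day


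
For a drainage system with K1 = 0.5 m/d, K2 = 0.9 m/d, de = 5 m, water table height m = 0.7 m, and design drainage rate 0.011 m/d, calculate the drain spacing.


S^2 = 8*K2*de*m/q + 4*K1*m^2/q
S^2 = 8*0.9*5*0.7/0.011 + 4*0.5*0.7^2/0.011
S = sqrt(2380.0000)

48.7852 m


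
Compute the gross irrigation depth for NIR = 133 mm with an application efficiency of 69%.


Ea = 69% = 0.69
GID = NIR / Ea = 133 / 0.69 = 192.7536 mm

192.7536 mm


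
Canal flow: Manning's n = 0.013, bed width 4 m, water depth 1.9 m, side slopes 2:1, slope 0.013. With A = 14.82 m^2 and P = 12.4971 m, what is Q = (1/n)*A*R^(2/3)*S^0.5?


R = A/P = 14.82/12.4971 = 1.185875
Q = (1/0.013) * 14.82 * 1.185875^(2/3) * 0.013^0.5

145.6250 m^3/s


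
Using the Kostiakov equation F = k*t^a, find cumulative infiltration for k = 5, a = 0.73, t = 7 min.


F = k * t^a = 5 * 7^0.73
F = 5 * 4.139249

20.6962 mm


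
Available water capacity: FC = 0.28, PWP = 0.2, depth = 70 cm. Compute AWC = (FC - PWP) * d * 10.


AWC = (FC - PWP) * d * 10
AWC = (0.28 - 0.2) * 70 * 10
AWC = 0.0800 * 70 * 10

56.0000 mm


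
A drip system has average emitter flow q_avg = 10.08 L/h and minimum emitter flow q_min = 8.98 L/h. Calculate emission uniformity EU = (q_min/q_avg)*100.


EU = (q_min/q_avg)*100 = (8.98/10.08)*100 = 89.0873%

89.0873 %


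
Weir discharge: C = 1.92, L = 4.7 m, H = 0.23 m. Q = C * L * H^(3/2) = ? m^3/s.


Q = C * L * H^(3/2) = 1.92 * 4.7 * 0.23^1.5 = 1.92 * 4.7 * 0.110304

0.9954 m^3/s


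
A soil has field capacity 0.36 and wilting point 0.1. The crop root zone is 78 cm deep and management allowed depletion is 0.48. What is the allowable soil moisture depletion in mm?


SMD = (FC - PWP) * d * MAD * 10
SMD = (0.36 - 0.1) * 78 * 0.48 * 10
SMD = 0.2600 * 78 * 0.48 * 10

97.3440 mm


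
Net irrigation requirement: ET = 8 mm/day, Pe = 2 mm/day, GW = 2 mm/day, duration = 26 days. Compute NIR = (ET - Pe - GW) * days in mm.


Daily deficit = ET - Pe - GW = 8 - 2 - 2 = 4 mm/day
NIR = 4 * 26 = 104 mm

104.0000 mm


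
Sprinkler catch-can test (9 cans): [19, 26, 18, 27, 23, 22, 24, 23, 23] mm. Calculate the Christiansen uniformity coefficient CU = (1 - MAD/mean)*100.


mean = 22.777778 mm
MAD = 2.074074 mm
CU = (1 - 2.074074/22.777778)*100

90.8943 %


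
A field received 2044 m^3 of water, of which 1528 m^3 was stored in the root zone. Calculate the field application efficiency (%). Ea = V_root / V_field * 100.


Ea = V_root / V_field * 100 = 1528 / 2044 * 100 = 74.7554%

74.7554 %


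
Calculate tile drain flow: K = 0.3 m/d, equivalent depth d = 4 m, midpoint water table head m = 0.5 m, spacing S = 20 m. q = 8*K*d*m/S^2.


q = 8*K*d*m/S^2
q = 8*0.3*4*0.5/20^2
q = 4.8000 / 400

0.0120 m/d


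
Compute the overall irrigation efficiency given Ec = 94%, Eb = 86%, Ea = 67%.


Ec = 0.94, Eb = 0.86, Ea = 0.67
E = 0.94 * 0.86 * 0.67 * 100 = 54.1628%

54.1628 %


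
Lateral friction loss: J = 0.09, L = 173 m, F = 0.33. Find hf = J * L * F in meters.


hf = J * L * F = 0.09 * 173 * 0.33 = 5.1381 m

5.1381 m


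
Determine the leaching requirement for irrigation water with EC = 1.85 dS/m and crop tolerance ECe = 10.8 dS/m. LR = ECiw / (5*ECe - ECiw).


LR = ECiw / (5*ECe - ECiw)
LR = 1.85 / (5*10.8 - 1.85)
LR = 1.85 / 52.1500

0.0355


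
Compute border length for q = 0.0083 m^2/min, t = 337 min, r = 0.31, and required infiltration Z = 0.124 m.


L = q*t/((1+r)*Z)
L = 0.0083*337/((1+0.31)*0.124)
L = 2.7971/0.16244

17.2193 m


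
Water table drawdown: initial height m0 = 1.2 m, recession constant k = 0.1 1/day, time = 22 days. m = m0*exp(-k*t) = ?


m = m0 * exp(-k*t)
m = 1.2 * exp(-0.1 * 22)
m = 1.2 * exp(-2.2000)

0.1330 m


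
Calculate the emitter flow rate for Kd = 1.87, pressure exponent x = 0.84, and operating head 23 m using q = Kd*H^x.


q = Kd * H^x = 1.87 * 23^0.84 = 1.87 * 13.926801

26.0431 L/h


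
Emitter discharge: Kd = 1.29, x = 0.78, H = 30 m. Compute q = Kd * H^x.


q = Kd * H^x = 1.29 * 30^0.78 = 1.29 * 14.195627

18.3124 L/h


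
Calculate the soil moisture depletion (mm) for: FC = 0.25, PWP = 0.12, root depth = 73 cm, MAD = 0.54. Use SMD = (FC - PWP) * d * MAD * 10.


SMD = (FC - PWP) * d * MAD * 10
SMD = (0.25 - 0.12) * 73 * 0.54 * 10
SMD = 0.1300 * 73 * 0.54 * 10

51.2460 mm


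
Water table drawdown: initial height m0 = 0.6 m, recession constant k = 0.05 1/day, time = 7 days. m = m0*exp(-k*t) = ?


m = m0 * exp(-k*t)
m = 0.6 * exp(-0.05 * 7)
m = 0.6 * exp(-0.3500)

0.4228 m


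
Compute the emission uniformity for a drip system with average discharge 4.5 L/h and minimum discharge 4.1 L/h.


EU = (q_min/q_avg)*100 = (4.1/4.5)*100 = 91.1111%

91.1111 %


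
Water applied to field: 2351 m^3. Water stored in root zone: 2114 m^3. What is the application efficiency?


Ea = V_root / V_field * 100 = 2114 / 2351 * 100 = 89.9192%

89.9192 %


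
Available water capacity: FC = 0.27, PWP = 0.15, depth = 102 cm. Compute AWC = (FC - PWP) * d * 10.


AWC = (FC - PWP) * d * 10
AWC = (0.27 - 0.15) * 102 * 10
AWC = 0.1200 * 102 * 10

122.4000 mm


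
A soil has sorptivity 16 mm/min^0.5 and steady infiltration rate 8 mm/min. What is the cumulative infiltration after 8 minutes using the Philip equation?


F = S*sqrt(t) + A*t
F = 16*sqrt(8) + 8*8
F = 16*2.828427 + 64

109.2548 mm


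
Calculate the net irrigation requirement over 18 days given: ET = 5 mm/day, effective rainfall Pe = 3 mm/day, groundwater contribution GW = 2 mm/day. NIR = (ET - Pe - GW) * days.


Daily deficit = ET - Pe - GW = 5 - 3 - 2 = 0 mm/day
NIR = 0 * 18 = 0 mm

0 mm


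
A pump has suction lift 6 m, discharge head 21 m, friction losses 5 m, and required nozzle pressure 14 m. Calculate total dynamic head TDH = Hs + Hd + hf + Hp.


TDH = Hs + Hd + hf + Hp = 6 + 21 + 5 + 14 = 46

46 m


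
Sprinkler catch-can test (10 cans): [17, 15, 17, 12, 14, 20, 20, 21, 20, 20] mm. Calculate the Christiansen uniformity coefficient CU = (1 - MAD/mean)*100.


mean = 17.600000 mm
MAD = 2.600000 mm
CU = (1 - 2.600000/17.600000)*100

85.2273 %


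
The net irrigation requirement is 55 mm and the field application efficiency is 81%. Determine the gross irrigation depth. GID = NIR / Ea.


Ea = 81% = 0.81
GID = NIR / Ea = 55 / 0.81 = 67.9012 mm

67.9012 mm


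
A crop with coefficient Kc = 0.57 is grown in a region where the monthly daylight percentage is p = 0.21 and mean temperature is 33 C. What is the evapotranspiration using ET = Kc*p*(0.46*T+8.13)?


ET = Kc * p * (0.46*T + 8.13)
ET = 0.57 * 0.21 * (0.46*33 + 8.13)
ET = 0.57 * 0.21 * 23.3100

2.7902 mm/day


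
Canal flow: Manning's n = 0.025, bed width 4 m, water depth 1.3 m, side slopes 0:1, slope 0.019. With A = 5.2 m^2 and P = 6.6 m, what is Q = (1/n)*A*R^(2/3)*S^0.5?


R = A/P = 5.2/6.6 = 0.787879
Q = (1/0.025) * 5.2 * 0.787879^(2/3) * 0.019^0.5

24.4576 m^3/s


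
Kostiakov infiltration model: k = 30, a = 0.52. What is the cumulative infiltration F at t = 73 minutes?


F = k * t^a = 30 * 73^0.52
F = 30 * 9.309533

279.2860 mm


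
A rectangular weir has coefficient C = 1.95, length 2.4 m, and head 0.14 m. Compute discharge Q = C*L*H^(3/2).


Q = C * L * H^(3/2) = 1.95 * 2.4 * 0.14^1.5 = 1.95 * 2.4 * 0.052383

0.2452 m^3/s


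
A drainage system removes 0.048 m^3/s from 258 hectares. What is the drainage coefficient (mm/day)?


DC = Q * 86400 / (A * 10000) * 1000
DC = 0.048 * 86400 / (258 * 10000) * 1000
DC = 4147200.0000 / 2580000

1.6074 mm/day


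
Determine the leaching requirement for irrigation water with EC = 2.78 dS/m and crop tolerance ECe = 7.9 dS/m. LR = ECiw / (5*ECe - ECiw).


LR = ECiw / (5*ECe - ECiw)
LR = 2.78 / (5*7.9 - 2.78)
LR = 2.78 / 36.7200

0.0757


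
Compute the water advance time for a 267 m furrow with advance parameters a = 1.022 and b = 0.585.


t = (L/a)^(1/b)
t = (267/1.022)^(1/0.585)
t = 261.252446^(1/0.585)

13543.3817 min


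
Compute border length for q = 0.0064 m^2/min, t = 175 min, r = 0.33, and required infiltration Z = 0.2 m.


L = q*t/((1+r)*Z)
L = 0.0064*175/((1+0.33)*0.2)
L = 1.12/0.266

4.2105 m


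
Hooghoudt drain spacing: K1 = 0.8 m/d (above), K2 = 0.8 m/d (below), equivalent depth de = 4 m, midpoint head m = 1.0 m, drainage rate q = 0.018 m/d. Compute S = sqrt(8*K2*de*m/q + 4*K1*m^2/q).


S^2 = 8*K2*de*m/q + 4*K1*m^2/q
S^2 = 8*0.8*4*1.0/0.018 + 4*0.8*1.0^2/0.018
S = sqrt(1600.0000)

40.0000 m


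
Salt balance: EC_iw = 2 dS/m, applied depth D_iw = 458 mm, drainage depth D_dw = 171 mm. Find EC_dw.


EC_dw = EC_iw * D_iw / D_dw
EC_dw = 2 * 458 / 171
EC_dw = 916 / 171

5.3567 dS/m


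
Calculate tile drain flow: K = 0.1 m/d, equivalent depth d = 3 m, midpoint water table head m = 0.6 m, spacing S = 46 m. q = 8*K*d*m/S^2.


q = 8*K*d*m/S^2
q = 8*0.1*3*0.6/46^2
q = 1.4400 / 2116

6.8053e-04 m/d


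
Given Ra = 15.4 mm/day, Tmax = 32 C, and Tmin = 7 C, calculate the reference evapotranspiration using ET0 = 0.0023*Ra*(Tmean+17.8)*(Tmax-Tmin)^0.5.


Tmean = (Tmax + Tmin)/2 = (32 + 7)/2 = 19.5
ET0 = 0.0023 * 15.4 * (19.5 + 17.8) * sqrt(32 - 7)
ET0 = 0.0023 * 15.4 * 37.3 * 5.000000

6.6058 mm/day


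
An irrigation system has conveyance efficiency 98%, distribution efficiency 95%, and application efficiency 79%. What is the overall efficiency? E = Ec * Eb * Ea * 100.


Ec = 0.98, Eb = 0.95, Ea = 0.79
E = 0.98 * 0.95 * 0.79 * 100 = 73.5490%

73.5490 %


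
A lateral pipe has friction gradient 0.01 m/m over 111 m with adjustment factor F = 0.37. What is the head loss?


hf = J * L * F = 0.01 * 111 * 0.37 = 0.4107 m

0.4107 m


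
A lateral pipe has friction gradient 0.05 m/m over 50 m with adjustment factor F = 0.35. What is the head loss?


hf = J * L * F = 0.05 * 50 * 0.35 = 0.8750 m

0.8750 m


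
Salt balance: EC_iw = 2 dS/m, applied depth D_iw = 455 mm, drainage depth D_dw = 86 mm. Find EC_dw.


EC_dw = EC_iw * D_iw / D_dw
EC_dw = 2 * 455 / 86
EC_dw = 910 / 86

10.5814 dS/m


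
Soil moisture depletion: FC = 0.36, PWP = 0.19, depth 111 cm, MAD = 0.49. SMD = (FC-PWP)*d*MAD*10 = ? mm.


SMD = (FC - PWP) * d * MAD * 10
SMD = (0.36 - 0.19) * 111 * 0.49 * 10
SMD = 0.1700 * 111 * 0.49 * 10

92.4630 mm


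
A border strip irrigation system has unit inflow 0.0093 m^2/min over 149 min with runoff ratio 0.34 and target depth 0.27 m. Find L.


L = q*t/((1+r)*Z)
L = 0.0093*149/((1+0.34)*0.27)
L = 1.3857/0.3618

3.8300 m


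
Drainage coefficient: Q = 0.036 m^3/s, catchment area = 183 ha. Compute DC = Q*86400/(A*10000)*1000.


DC = Q * 86400 / (A * 10000) * 1000
DC = 0.036 * 86400 / (183 * 10000) * 1000
DC = 3110400.0000 / 1830000

1.6997 mm/day


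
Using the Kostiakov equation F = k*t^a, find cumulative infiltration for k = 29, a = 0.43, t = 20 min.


F = k * t^a = 29 * 20^0.43
F = 29 * 3.626126

105.1577 mm


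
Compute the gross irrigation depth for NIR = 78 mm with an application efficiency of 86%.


Ea = 86% = 0.86
GID = NIR / Ea = 78 / 0.86 = 90.6977 mm

90.6977 mm


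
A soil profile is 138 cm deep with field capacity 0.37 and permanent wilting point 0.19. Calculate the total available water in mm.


AWC = (FC - PWP) * d * 10
AWC = (0.37 - 0.19) * 138 * 10
AWC = 0.1800 * 138 * 10

248.4000 mm


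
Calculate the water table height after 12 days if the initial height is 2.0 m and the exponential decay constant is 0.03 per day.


m = m0 * exp(-k*t)
m = 2.0 * exp(-0.03 * 12)
m = 2.0 * exp(-0.3600)

1.3954 m


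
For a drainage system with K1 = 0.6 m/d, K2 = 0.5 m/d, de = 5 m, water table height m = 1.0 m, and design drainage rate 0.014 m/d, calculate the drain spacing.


S^2 = 8*K2*de*m/q + 4*K1*m^2/q
S^2 = 8*0.5*5*1.0/0.014 + 4*0.6*1.0^2/0.014
S = sqrt(1600.0000)

40.0000 m


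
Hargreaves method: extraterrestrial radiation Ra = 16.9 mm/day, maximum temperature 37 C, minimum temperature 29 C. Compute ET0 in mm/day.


Tmean = (Tmax + Tmin)/2 = (37 + 29)/2 = 33.0
ET0 = 0.0023 * 16.9 * (33.0 + 17.8) * sqrt(37 - 29)
ET0 = 0.0023 * 16.9 * 50.8 * 2.828427

5.5850 mm/day


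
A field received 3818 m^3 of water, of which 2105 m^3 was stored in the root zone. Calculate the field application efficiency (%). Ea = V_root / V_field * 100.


Ea = V_root / V_field * 100 = 2105 / 3818 * 100 = 55.1336%

55.1336 %


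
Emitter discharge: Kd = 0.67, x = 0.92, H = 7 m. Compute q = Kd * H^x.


q = Kd * H^x = 0.67 * 7^0.92 = 0.67 * 5.990874

4.0139 L/h


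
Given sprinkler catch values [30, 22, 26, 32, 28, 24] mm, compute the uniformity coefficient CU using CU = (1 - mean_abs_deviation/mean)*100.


mean = 27.000000 mm
MAD = 3.000000 mm
CU = (1 - 3.000000/27.000000)*100

88.8889 %


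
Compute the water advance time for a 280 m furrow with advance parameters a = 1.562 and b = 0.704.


t = (L/a)^(1/b)
t = (280/1.562)^(1/0.704)
t = 179.257362^(1/0.704)

1588.4065 min


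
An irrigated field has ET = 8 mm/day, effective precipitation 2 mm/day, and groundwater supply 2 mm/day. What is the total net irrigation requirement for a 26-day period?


Daily deficit = ET - Pe - GW = 8 - 2 - 2 = 4 mm/day
NIR = 4 * 26 = 104 mm

104.0000 mm


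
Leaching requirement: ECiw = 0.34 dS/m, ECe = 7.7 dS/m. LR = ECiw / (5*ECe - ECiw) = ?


LR = ECiw / (5*ECe - ECiw)
LR = 0.34 / (5*7.7 - 0.34)
LR = 0.34 / 38.1600

0.0089


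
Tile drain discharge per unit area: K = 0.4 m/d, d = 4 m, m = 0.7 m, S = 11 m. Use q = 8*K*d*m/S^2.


q = 8*K*d*m/S^2
q = 8*0.4*4*0.7/11^2
q = 8.9600 / 121

0.0740 m/d


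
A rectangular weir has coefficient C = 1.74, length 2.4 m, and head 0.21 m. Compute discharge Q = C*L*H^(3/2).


Q = C * L * H^(3/2) = 1.74 * 2.4 * 0.21^1.5 = 1.74 * 2.4 * 0.096234

0.4019 m^3/s


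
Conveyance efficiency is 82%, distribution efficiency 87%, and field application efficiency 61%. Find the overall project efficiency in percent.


Ec = 0.82, Eb = 0.87, Ea = 0.61
E = 0.82 * 0.87 * 0.61 * 100 = 43.5174%

43.5174 %


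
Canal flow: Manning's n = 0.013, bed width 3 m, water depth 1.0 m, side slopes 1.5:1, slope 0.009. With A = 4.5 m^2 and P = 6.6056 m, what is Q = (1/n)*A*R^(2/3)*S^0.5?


R = A/P = 4.5/6.6056 = 0.681240
Q = (1/0.013) * 4.5 * 0.681240^(2/3) * 0.009^0.5

25.4248 m^3/s


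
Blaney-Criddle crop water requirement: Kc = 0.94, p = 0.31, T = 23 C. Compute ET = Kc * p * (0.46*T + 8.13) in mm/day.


ET = Kc * p * (0.46*T + 8.13)
ET = 0.94 * 0.31 * (0.46*23 + 8.13)
ET = 0.94 * 0.31 * 18.7100

5.4521 mm/day


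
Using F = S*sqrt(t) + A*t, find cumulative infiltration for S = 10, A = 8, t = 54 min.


F = S*sqrt(t) + A*t
F = 10*sqrt(54) + 8*54
F = 10*7.348469 + 432

505.4847 mm


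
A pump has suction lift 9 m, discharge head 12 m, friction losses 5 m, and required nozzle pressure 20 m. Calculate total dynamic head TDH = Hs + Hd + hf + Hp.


TDH = Hs + Hd + hf + Hp = 9 + 12 + 5 + 20 = 46

46 m


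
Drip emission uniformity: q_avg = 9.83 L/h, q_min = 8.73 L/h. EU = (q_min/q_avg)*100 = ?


EU = (q_min/q_avg)*100 = (8.73/9.83)*100 = 88.8098%

88.8098 %


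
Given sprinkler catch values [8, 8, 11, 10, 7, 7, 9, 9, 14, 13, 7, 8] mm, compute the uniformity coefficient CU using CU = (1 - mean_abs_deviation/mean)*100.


mean = 9.250000 mm
MAD = 1.833333 mm
CU = (1 - 1.833333/9.250000)*100

80.1802 %


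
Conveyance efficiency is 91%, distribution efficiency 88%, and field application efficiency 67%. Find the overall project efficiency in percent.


Ec = 0.91, Eb = 0.88, Ea = 0.67
E = 0.91 * 0.88 * 0.67 * 100 = 53.6536%

53.6536 %


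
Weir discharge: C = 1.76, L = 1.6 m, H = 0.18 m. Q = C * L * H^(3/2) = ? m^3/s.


Q = C * L * H^(3/2) = 1.76 * 1.6 * 0.18^1.5 = 1.76 * 1.6 * 0.076368

0.2151 m^3/s


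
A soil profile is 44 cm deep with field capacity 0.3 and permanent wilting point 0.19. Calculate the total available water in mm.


AWC = (FC - PWP) * d * 10
AWC = (0.3 - 0.19) * 44 * 10
AWC = 0.1100 * 44 * 10

48.4000 mm


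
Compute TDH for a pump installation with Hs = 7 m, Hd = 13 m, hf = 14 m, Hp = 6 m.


TDH = Hs + Hd + hf + Hp = 7 + 13 + 14 + 6 = 40

40 m


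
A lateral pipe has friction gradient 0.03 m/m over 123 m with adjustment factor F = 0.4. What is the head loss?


hf = J * L * F = 0.03 * 123 * 0.4 = 1.4760 m

1.4760 m


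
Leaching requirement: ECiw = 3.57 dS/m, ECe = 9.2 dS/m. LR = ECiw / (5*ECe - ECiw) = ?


LR = ECiw / (5*ECe - ECiw)
LR = 3.57 / (5*9.2 - 3.57)
LR = 3.57 / 42.4300

0.0841
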